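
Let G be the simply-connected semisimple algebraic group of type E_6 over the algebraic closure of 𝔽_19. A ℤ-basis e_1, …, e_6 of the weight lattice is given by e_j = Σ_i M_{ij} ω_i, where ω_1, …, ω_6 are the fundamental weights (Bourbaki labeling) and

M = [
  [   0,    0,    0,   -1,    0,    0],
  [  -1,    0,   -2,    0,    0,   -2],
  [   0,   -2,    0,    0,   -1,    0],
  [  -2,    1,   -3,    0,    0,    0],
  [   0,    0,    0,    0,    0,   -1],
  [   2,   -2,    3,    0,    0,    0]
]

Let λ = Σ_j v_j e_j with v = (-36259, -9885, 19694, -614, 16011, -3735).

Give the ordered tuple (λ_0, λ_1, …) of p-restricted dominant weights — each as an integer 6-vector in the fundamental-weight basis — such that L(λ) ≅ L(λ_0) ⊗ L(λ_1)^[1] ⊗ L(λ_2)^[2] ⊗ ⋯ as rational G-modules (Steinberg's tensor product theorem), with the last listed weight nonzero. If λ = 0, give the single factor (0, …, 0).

((6, 9, 16, 17, 11, 7), (13, 0, 7, 15, 6, 10), (1, 12, 10, 9, 10, 17))

Converting to the ω-basis (c_i = row i of M dotted with v = (-36259, -9885, 19694, -614, 16011, -3735)):
  c_1 = (0)·(-36259) + (0)·(-9885) + 0·19694 + (-1)·(-614) + 0·16011 + (0)·(-3735) = 614
  c_2 = (-1)·(-36259) + (0)·(-9885) + (-2)·(19694) + (0)·(-614) + 0·16011 + (-2)·(-3735) = 4341
  c_3 = (0)·(-36259) + (-2)·(-9885) + 0·19694 + (0)·(-614) + (-1)·(16011) + (0)·(-3735) = 3759
  c_4 = (-2)·(-36259) + (1)·(-9885) + (-3)·(19694) + (0)·(-614) + 0·16011 + (0)·(-3735) = 3551
  c_5 = (0)·(-36259) + (0)·(-9885) + 0·19694 + (0)·(-614) + 0·16011 + (-1)·(-3735) = 3735
  c_6 = (2)·(-36259) + (-2)·(-9885) + 3·19694 + (0)·(-614) + 0·16011 + (0)·(-3735) = 6334
p = 19; digits c_i = Σ_j d_{ij}·19^j, 0 ≤ d_{ij} < 19:
  c_1 = 614 = 6·19^0 + 13·19^1 + 1·19^2
  c_2 = 4341 = 9·19^0 + 0·19^1 + 12·19^2
  c_3 = 3759 = 16·19^0 + 7·19^1 + 10·19^2
  c_4 = 3551 = 17·19^0 + 15·19^1 + 9·19^2
  c_5 = 3735 = 11·19^0 + 6·19^1 + 10·19^2
  c_6 = 6334 = 7·19^0 + 10·19^1 + 17·19^2
p-restricted factor λ_0 = (6, 9, 16, 17, 11, 7)
p-restricted factor λ_1 = (13, 0, 7, 15, 6, 10)
p-restricted factor λ_2 = (1, 12, 10, 9, 10, 17)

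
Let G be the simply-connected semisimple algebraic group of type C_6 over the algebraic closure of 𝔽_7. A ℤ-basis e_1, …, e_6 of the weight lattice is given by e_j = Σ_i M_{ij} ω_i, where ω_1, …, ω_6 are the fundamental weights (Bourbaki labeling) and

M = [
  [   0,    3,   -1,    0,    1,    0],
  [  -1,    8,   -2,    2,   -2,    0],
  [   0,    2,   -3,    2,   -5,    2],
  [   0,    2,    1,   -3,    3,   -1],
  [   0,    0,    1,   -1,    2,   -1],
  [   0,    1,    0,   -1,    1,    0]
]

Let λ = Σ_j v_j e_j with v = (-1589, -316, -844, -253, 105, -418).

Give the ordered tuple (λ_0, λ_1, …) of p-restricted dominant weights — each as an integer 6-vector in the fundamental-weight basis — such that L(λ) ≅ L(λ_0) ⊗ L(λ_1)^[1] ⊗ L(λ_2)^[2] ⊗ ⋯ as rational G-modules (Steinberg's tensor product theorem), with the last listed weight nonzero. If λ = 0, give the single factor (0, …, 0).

((1, 5, 5, 2, 2, 0), (0, 4, 4, 2, 5, 6))

In the fundamental-weight basis, λ has coordinates c = M·v (v = (-1589, -316, -844, -253, 105, -418)):
  c_1 = (0)·(-1589) + (3)·(-316) + (-1)·(-844) + (0)·(-253) + (1)·(105) + (0)·(-418) = 1
  c_2 = (-1)·(-1589) + (8)·(-316) + (-2)·(-844) + (2)·(-253) + (-2)·(105) + (0)·(-418) = 33
  c_3 = (0)·(-1589) + (2)·(-316) + (-3)·(-844) + (2)·(-253) + (-5)·(105) + (2)·(-418) = 33
  c_4 = (0)·(-1589) + (2)·(-316) + (1)·(-844) + (-3)·(-253) + (3)·(105) + (-1)·(-418) = 16
  c_5 = (0)·(-1589) + (0)·(-316) + (1)·(-844) + (-1)·(-253) + (2)·(105) + (-1)·(-418) = 37
  c_6 = (0)·(-1589) + (1)·(-316) + (0)·(-844) + (-1)·(-253) + (1)·(105) + (0)·(-418) = 42
p = 7; digits c_i = Σ_j d_{ij}·7^j, 0 ≤ d_{ij} < 7:
  c_1 = 1 = 1·7^0
  c_2 = 33 = 5·7^0 + 4·7^1
  c_3 = 33 = 5·7^0 + 4·7^1
  c_4 = 16 = 2·7^0 + 2·7^1
  c_5 = 37 = 2·7^0 + 5·7^1
  c_6 = 42 = 0·7^0 + 6·7^1
λ_0 = (1, 5, 5, 2, 2, 0)
λ_1 = (0, 4, 4, 2, 5, 6)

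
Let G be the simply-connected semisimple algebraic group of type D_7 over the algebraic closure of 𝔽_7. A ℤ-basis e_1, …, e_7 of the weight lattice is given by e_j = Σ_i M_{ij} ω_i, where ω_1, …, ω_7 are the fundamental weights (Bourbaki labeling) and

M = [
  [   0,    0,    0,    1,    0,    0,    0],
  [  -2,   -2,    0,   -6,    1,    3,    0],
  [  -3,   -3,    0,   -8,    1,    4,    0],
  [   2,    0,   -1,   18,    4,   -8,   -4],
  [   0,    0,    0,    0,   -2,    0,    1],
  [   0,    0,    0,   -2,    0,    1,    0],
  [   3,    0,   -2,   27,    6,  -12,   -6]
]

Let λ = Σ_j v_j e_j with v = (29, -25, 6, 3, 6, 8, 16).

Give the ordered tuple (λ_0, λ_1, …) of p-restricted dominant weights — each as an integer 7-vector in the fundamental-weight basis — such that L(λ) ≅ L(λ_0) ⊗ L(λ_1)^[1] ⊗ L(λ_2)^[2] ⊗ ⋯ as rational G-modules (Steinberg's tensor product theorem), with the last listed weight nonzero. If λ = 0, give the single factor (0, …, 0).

((3, 4, 2, 2, 4, 2, 0),)

Compute c_i = Σ_j M_{ij} v_j with v = (29, -25, 6, 3, 6, 8, 16):
  c_1 = (0)·(29) + (0)·(-25) + (0)·(6) + (1)·(3) + (0)·(6) + (0)·(8) + (0)·(16) = 3
  c_2 = (-2)·(29) + (-2)·(-25) + (0)·(6) + (-6)·(3) + (1)·(6) + (3)·(8) + (0)·(16) = 4
  c_3 = (-3)·(29) + (-3)·(-25) + (0)·(6) + (-8)·(3) + (1)·(6) + (4)·(8) + (0)·(16) = 2
  c_4 = (2)·(29) + (0)·(-25) + (-1)·(6) + (18)·(3) + (4)·(6) + (-8)·(8) + (-4)·(16) = 2
  c_5 = (0)·(29) + (0)·(-25) + (0)·(6) + (0)·(3) + (-2)·(6) + (0)·(8) + (1)·(16) = 4
  c_6 = (0)·(29) + (0)·(-25) + (0)·(6) + (-2)·(3) + (0)·(6) + (1)·(8) + (0)·(16) = 2
  c_7 = (3)·(29) + (0)·(-25) + (-2)·(6) + (27)·(3) + (6)·(6) + (-12)·(8) + (-6)·(16) = 0
Expand coordinatewise in base 7:
  c_1 = 3 = 3·7^0
  c_2 = 4 = 4·7^0
  c_3 = 2 = 2·7^0
  c_4 = 2 = 2·7^0
  c_5 = 4 = 4·7^0
  c_6 = 2 = 2·7^0
  c_7 = 0
Factor λ_0 = (3, 4, 2, 2, 4, 2, 0)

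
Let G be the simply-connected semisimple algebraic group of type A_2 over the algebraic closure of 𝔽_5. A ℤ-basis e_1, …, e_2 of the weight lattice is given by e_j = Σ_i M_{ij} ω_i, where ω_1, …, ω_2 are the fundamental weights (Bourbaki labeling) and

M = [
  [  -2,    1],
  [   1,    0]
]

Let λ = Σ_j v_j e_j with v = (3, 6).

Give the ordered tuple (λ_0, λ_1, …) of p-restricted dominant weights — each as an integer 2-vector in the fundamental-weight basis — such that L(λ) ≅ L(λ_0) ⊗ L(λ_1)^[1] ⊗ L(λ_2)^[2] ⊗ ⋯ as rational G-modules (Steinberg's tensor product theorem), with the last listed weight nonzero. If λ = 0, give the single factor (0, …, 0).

((0, 3),)

In the fundamental-weight basis, λ has coordinates c = M·v (v = (3, 6)):
  c_1 = (-2)·(3) + 1·6 = 0
  c_2 = 1·3 + 0·6 = 3
Base-5 expansion of each c_i:
  c_1 = 0
  c_2 = 3 = 3·5^0
p-restricted factor λ_0 = (0, 3)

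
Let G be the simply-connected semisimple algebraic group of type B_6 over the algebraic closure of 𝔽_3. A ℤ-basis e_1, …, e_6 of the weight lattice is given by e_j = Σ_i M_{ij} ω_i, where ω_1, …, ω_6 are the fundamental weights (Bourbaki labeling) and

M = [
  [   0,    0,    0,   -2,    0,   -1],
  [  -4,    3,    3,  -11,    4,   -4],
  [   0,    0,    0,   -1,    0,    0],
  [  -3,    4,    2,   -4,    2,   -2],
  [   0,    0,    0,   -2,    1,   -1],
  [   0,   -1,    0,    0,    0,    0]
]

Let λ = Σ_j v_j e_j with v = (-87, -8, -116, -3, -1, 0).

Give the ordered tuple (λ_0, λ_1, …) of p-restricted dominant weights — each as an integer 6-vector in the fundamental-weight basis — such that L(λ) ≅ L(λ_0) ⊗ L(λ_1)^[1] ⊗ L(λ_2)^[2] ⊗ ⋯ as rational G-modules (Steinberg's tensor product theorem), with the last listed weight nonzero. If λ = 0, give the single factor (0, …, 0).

Converting to the ω-basis (c_i = row i of M dotted with v = (-87, -8, -116, -3, -1, 0)):
  c_1 = 0*-87 + 0*-8 + 0*-116 + -2*-3 + 0*-1 + -1*0 = 6
  c_2 = -4*-87 + 3*-8 + 3*-116 + -11*-3 + 4*-1 + -4*0 = 5
  c_3 = 0*-87 + 0*-8 + 0*-116 + -1*-3 + 0*-1 + 0*0 = 3
  c_4 = -3*-87 + 4*-8 + 2*-116 + -4*-3 + 2*-1 + -2*0 = 7
  c_5 = 0*-87 + 0*-8 + 0*-116 + -2*-3 + 1*-1 + -1*0 = 5
  c_6 = 0*-87 + -1*-8 + 0*-116 + 0*-3 + 0*-1 + 0*0 = 8
Expand coordinatewise in base 3:
  c_1 = 6 = 0·3^0 + 2·3^1
  c_2 = 5 = 2·3^0 + 1·3^1
  c_3 = 3 = 0·3^0 + 1·3^1
  c_4 = 7 = 1·3^0 + 2·3^1
  c_5 = 5 = 2·3^0 + 1·3^1
  c_6 = 8 = 2·3^0 + 2·3^1
λ_0 = (0, 2, 0, 1, 2, 2)
λ_1 = (2, 1, 1, 2, 1, 2)

((0, 2, 0, 1, 2, 2), (2, 1, 1, 2, 1, 2))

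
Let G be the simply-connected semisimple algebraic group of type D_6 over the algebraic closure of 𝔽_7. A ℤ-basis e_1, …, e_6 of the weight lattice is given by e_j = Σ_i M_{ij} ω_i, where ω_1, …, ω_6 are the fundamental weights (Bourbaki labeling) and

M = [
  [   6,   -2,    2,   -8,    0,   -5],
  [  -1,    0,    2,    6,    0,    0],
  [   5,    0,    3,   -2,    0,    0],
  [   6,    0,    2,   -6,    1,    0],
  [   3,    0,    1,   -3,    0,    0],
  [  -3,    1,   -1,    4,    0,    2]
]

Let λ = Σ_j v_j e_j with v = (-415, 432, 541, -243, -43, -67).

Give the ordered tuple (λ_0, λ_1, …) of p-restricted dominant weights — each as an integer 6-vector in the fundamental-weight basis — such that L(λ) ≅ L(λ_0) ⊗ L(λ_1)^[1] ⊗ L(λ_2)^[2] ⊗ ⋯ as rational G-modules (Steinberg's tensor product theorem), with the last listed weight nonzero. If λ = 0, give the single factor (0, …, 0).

((0, 4, 6, 0, 4, 2), (1, 5, 4, 1, 3, 4))

ω-coordinates c = M·v, v = (-415, 432, 541, -243, -43, -67):
  c_1 = (6)·(-415) + (-2)·(432) + 2·541 + (-8)·(-243) + (0)·(-43) + (-5)·(-67) = 7
  c_2 = (-1)·(-415) + 0·432 + 2·541 + (6)·(-243) + (0)·(-43) + (0)·(-67) = 39
  c_3 = (5)·(-415) + 0·432 + 3·541 + (-2)·(-243) + (0)·(-43) + (0)·(-67) = 34
  c_4 = (6)·(-415) + 0·432 + 2·541 + (-6)·(-243) + (1)·(-43) + (0)·(-67) = 7
  c_5 = (3)·(-415) + 0·432 + 1·541 + (-3)·(-243) + (0)·(-43) + (0)·(-67) = 25
  c_6 = (-3)·(-415) + 1·432 + (-1)·(541) + (4)·(-243) + (0)·(-43) + (2)·(-67) = 30
Expand coordinatewise in base 7:
  c_1 = 7 = 0·7^0 + 1·7^1
  c_2 = 39 = 4·7^0 + 5·7^1
  c_3 = 34 = 6·7^0 + 4·7^1
  c_4 = 7 = 0·7^0 + 1·7^1
  c_5 = 25 = 4·7^0 + 3·7^1
  c_6 = 30 = 2·7^0 + 4·7^1
p-restricted factor λ_0 = (0, 4, 6, 0, 4, 2)
p-restricted factor λ_1 = (1, 5, 4, 1, 3, 4)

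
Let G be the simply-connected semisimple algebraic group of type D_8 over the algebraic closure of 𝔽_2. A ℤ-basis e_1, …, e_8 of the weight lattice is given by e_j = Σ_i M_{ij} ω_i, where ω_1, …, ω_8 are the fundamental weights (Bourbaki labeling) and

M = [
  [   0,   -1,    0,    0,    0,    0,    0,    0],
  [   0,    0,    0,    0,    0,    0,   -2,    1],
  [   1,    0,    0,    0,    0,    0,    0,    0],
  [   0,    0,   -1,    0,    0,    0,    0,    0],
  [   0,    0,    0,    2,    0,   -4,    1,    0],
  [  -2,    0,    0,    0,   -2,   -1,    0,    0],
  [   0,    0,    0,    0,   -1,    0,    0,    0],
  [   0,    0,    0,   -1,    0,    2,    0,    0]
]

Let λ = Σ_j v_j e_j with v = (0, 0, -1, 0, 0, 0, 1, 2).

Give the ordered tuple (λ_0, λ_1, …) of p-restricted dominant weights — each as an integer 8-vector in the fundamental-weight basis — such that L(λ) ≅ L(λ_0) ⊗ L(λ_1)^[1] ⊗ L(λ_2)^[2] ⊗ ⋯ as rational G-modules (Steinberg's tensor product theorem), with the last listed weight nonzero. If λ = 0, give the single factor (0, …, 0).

((0, 0, 0, 1, 1, 0, 0, 0),)

Change of basis e → ω: c = M·v where v = (0, 0, -1, 0, 0, 0, 1, 2):
  c_1 = 0·0 + (-1)·(0) + (0)·(-1) + 0·0 + 0·0 + 0·0 + 0·1 + 0·2 = 0
  c_2 = 0·0 + 0·0 + (0)·(-1) + 0·0 + 0·0 + 0·0 + (-2)·(1) + 1·2 = 0
  c_3 = 1·0 + 0·0 + (0)·(-1) + 0·0 + 0·0 + 0·0 + 0·1 + 0·2 = 0
  c_4 = 0·0 + 0·0 + (-1)·(-1) + 0·0 + 0·0 + 0·0 + 0·1 + 0·2 = 1
  c_5 = 0·0 + 0·0 + (0)·(-1) + 2·0 + 0·0 + (-4)·(0) + 1·1 + 0·2 = 1
  c_6 = (-2)·(0) + 0·0 + (0)·(-1) + 0·0 + (-2)·(0) + (-1)·(0) + 0·1 + 0·2 = 0
  c_7 = 0·0 + 0·0 + (0)·(-1) + 0·0 + (-1)·(0) + 0·0 + 0·1 + 0·2 = 0
  c_8 = 0·0 + 0·0 + (0)·(-1) + (-1)·(0) + 0·0 + 2·0 + 0·1 + 0·2 = 0
Base-2 expansion of each c_i:
  c_1 = 0
  c_2 = 0
  c_3 = 0
  c_4 = 1 = 1·2^0
  c_5 = 1 = 1·2^0
  c_6 = 0
  c_7 = 0
  c_8 = 0
Factor λ_0 = (0, 0, 0, 1, 1, 0, 0, 0)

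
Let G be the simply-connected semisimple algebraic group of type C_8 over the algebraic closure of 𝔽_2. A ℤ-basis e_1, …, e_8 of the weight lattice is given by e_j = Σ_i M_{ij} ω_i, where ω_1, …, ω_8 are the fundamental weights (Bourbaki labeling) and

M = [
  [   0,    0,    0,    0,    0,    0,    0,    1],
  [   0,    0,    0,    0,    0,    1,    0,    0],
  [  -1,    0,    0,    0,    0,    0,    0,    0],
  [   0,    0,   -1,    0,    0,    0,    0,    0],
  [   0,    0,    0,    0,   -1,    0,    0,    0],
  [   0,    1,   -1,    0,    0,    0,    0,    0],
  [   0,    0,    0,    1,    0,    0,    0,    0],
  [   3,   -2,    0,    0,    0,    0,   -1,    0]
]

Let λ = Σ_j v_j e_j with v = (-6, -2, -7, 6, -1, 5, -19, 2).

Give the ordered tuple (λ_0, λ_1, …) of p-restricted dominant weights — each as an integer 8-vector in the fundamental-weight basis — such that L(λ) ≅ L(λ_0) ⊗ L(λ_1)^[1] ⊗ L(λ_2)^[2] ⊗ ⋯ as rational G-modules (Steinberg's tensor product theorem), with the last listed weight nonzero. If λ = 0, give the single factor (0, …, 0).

In the fundamental-weight basis, λ has coordinates c = M·v (v = (-6, -2, -7, 6, -1, 5, -19, 2)):
  c_1 = (0)·(-6) + (0)·(-2) + (0)·(-7) + (0)·(6) + (0)·(-1) + (0)·(5) + (0)·(-19) + (1)·(2) = 2
  c_2 = (0)·(-6) + (0)·(-2) + (0)·(-7) + (0)·(6) + (0)·(-1) + (1)·(5) + (0)·(-19) + (0)·(2) = 5
  c_3 = (-1)·(-6) + (0)·(-2) + (0)·(-7) + (0)·(6) + (0)·(-1) + (0)·(5) + (0)·(-19) + (0)·(2) = 6
  c_4 = (0)·(-6) + (0)·(-2) + (-1)·(-7) + (0)·(6) + (0)·(-1) + (0)·(5) + (0)·(-19) + (0)·(2) = 7
  c_5 = (0)·(-6) + (0)·(-2) + (0)·(-7) + (0)·(6) + (-1)·(-1) + (0)·(5) + (0)·(-19) + (0)·(2) = 1
  c_6 = (0)·(-6) + (1)·(-2) + (-1)·(-7) + (0)·(6) + (0)·(-1) + (0)·(5) + (0)·(-19) + (0)·(2) = 5
  c_7 = (0)·(-6) + (0)·(-2) + (0)·(-7) + (1)·(6) + (0)·(-1) + (0)·(5) + (0)·(-19) + (0)·(2) = 6
  c_8 = (3)·(-6) + (-2)·(-2) + (0)·(-7) + (0)·(6) + (0)·(-1) + (0)·(5) + (-1)·(-19) + (0)·(2) = 5
p = 2; digits c_i = Σ_j d_{ij}·2^j, 0 ≤ d_{ij} < 2:
  c_1 = 2 = 0·2^0 + 1·2^1
  c_2 = 5 = 1·2^0 + 0·2^1 + 1·2^2
  c_3 = 6 = 0·2^0 + 1·2^1 + 1·2^2
  c_4 = 7 = 1·2^0 + 1·2^1 + 1·2^2
  c_5 = 1 = 1·2^0
  c_6 = 5 = 1·2^0 + 0·2^1 + 1·2^2
  c_7 = 6 = 0·2^0 + 1·2^1 + 1·2^2
  c_8 = 5 = 1·2^0 + 0·2^1 + 1·2^2
λ_0 = (0, 1, 0, 1, 1, 1, 0, 1)
λ_1 = (1, 0, 1, 1, 0, 0, 1, 0)
λ_2 = (0, 1, 1, 1, 0, 1, 1, 1)

((0, 1, 0, 1, 1, 1, 0, 1), (1, 0, 1, 1, 0, 0, 1, 0), (0, 1, 1, 1, 0, 1, 1, 1))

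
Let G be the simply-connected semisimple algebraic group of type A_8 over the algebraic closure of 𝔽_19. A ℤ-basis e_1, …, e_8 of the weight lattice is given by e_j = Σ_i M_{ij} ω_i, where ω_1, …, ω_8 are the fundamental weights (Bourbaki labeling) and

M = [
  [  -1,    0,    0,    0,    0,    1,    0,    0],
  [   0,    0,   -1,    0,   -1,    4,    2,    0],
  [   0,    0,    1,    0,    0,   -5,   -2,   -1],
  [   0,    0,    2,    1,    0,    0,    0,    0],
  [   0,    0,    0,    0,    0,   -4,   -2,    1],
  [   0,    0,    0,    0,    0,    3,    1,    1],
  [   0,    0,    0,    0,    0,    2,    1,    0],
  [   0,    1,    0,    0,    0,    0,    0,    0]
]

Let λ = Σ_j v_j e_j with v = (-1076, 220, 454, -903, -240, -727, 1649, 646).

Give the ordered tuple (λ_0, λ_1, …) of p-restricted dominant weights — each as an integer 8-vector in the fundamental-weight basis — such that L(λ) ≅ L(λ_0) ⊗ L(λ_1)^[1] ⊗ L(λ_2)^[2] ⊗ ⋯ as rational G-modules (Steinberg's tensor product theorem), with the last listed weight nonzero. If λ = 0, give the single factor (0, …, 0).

((7, 5, 12, 5, 9, 0, 5, 11), (18, 9, 7, 0, 13, 6, 10, 11))

Compute c_i = Σ_j M_{ij} v_j with v = (-1076, 220, 454, -903, -240, -727, 1649, 646):
  c_1 = -1*-1076 + 0*220 + 0*454 + 0*-903 + 0*-240 + 1*-727 + 0*1649 + 0*646 = 349
  c_2 = 0*-1076 + 0*220 + -1*454 + 0*-903 + -1*-240 + 4*-727 + 2*1649 + 0*646 = 176
  c_3 = 0*-1076 + 0*220 + 1*454 + 0*-903 + 0*-240 + -5*-727 + -2*1649 + -1*646 = 145
  c_4 = 0*-1076 + 0*220 + 2*454 + 1*-903 + 0*-240 + 0*-727 + 0*1649 + 0*646 = 5
  c_5 = 0*-1076 + 0*220 + 0*454 + 0*-903 + 0*-240 + -4*-727 + -2*1649 + 1*646 = 256
  c_6 = 0*-1076 + 0*220 + 0*454 + 0*-903 + 0*-240 + 3*-727 + 1*1649 + 1*646 = 114
  c_7 = 0*-1076 + 0*220 + 0*454 + 0*-903 + 0*-240 + 2*-727 + 1*1649 + 0*646 = 195
  c_8 = 0*-1076 + 1*220 + 0*454 + 0*-903 + 0*-240 + 0*-727 + 0*1649 + 0*646 = 220
Base-19 expansion of each c_i:
  c_1 = 349 = 7·19^0 + 18·19^1
  c_2 = 176 = 5·19^0 + 9·19^1
  c_3 = 145 = 12·19^0 + 7·19^1
  c_4 = 5 = 5·19^0
  c_5 = 256 = 9·19^0 + 13·19^1
  c_6 = 114 = 0·19^0 + 6·19^1
  c_7 = 195 = 5·19^0 + 10·19^1
  c_8 = 220 = 11·19^0 + 11·19^1
λ_0 = (7, 5, 12, 5, 9, 0, 5, 11)
λ_1 = (18, 9, 7, 0, 13, 6, 10, 11)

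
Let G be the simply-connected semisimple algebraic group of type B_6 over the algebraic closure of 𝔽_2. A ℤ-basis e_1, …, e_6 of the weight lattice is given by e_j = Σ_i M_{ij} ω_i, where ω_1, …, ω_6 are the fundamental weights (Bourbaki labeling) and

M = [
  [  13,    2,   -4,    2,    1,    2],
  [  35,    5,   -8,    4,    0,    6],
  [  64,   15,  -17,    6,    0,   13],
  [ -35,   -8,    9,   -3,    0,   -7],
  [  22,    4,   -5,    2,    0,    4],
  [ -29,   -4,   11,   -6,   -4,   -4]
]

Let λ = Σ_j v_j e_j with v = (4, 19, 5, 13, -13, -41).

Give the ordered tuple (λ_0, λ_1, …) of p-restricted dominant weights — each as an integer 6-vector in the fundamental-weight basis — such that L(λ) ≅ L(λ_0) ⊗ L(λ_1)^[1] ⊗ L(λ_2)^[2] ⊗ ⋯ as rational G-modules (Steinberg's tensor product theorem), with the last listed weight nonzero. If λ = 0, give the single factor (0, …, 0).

ω-coordinates c = M·v, v = (4, 19, 5, 13, -13, -41):
  c_1 = 13·4 + 2·19 + (-4)·(5) + 2·13 + (1)·(-13) + (2)·(-41) = 1
  c_2 = 35·4 + 5·19 + (-8)·(5) + 4·13 + (0)·(-13) + (6)·(-41) = 1
  c_3 = 64·4 + 15·19 + (-17)·(5) + 6·13 + (0)·(-13) + (13)·(-41) = 1
  c_4 = (-35)·(4) + (-8)·(19) + 9·5 + (-3)·(13) + (0)·(-13) + (-7)·(-41) = 1
  c_5 = 22·4 + 4·19 + (-5)·(5) + 2·13 + (0)·(-13) + (4)·(-41) = 1
  c_6 = (-29)·(4) + (-4)·(19) + 11·5 + (-6)·(13) + (-4)·(-13) + (-4)·(-41) = 1
p = 2; digits c_i = Σ_j d_{ij}·2^j, 0 ≤ d_{ij} < 2:
  c_1 = 1 = 1·2^0
  c_2 = 1 = 1·2^0
  c_3 = 1 = 1·2^0
  c_4 = 1 = 1·2^0
  c_5 = 1 = 1·2^0
  c_6 = 1 = 1·2^0
λ_0 = (1, 1, 1, 1, 1, 1)

((1, 1, 1, 1, 1, 1),)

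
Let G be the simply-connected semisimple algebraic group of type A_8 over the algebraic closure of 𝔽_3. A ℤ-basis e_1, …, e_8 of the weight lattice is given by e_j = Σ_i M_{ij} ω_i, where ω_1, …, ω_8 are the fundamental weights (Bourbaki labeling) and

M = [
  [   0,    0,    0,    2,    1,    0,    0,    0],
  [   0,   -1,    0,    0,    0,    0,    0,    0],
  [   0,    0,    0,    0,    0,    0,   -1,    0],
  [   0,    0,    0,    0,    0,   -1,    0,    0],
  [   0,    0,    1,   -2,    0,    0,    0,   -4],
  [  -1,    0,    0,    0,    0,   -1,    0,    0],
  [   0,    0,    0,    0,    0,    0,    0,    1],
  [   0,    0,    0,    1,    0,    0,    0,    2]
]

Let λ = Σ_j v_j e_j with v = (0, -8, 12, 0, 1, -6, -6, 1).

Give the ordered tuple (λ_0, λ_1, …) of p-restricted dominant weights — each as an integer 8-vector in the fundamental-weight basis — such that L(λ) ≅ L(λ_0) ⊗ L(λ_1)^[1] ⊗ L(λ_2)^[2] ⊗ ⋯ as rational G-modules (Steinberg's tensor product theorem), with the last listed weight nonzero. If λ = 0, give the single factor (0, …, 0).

Compute c_i = Σ_j M_{ij} v_j with v = (0, -8, 12, 0, 1, -6, -6, 1):
  c_1 = 0·0 + (0)·(-8) + 0·12 + 2·0 + 1·1 + (0)·(-6) + (0)·(-6) + 0·1 = 1
  c_2 = 0·0 + (-1)·(-8) + 0·12 + 0·0 + 0·1 + (0)·(-6) + (0)·(-6) + 0·1 = 8
  c_3 = 0·0 + (0)·(-8) + 0·12 + 0·0 + 0·1 + (0)·(-6) + (-1)·(-6) + 0·1 = 6
  c_4 = 0·0 + (0)·(-8) + 0·12 + 0·0 + 0·1 + (-1)·(-6) + (0)·(-6) + 0·1 = 6
  c_5 = 0·0 + (0)·(-8) + 1·12 + (-2)·(0) + 0·1 + (0)·(-6) + (0)·(-6) + (-4)·(1) = 8
  c_6 = (-1)·(0) + (0)·(-8) + 0·12 + 0·0 + 0·1 + (-1)·(-6) + (0)·(-6) + 0·1 = 6
  c_7 = 0·0 + (0)·(-8) + 0·12 + 0·0 + 0·1 + (0)·(-6) + (0)·(-6) + 1·1 = 1
  c_8 = 0·0 + (0)·(-8) + 0·12 + 1·0 + 0·1 + (0)·(-6) + (0)·(-6) + 2·1 = 2
p = 3; digits c_i = Σ_j d_{ij}·3^j, 0 ≤ d_{ij} < 3:
  c_1 = 1 = 1·3^0
  c_2 = 8 = 2·3^0 + 2·3^1
  c_3 = 6 = 0·3^0 + 2·3^1
  c_4 = 6 = 0·3^0 + 2·3^1
  c_5 = 8 = 2·3^0 + 2·3^1
  c_6 = 6 = 0·3^0 + 2·3^1
  c_7 = 1 = 1·3^0
  c_8 = 2 = 2·3^0
λ_0 = (1, 2, 0, 0, 2, 0, 1, 2)
λ_1 = (0, 2, 2, 2, 2, 2, 0, 0)

((1, 2, 0, 0, 2, 0, 1, 2), (0, 2, 2, 2, 2, 2, 0, 0))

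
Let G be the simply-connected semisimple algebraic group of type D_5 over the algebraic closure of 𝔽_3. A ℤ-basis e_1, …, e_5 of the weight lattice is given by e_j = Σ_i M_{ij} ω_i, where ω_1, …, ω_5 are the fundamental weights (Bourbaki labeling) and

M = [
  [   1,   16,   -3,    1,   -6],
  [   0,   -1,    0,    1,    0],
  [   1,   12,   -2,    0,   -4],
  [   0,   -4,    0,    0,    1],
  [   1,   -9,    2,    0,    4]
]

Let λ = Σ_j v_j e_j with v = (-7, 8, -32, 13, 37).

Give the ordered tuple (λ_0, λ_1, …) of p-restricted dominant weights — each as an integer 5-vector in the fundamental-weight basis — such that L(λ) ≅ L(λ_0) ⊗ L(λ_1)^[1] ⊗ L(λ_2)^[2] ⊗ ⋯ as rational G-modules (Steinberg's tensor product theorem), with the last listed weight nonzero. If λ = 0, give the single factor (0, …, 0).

((2, 2, 2, 2, 2), (2, 1, 1, 1, 1))

Converting to the ω-basis (c_i = row i of M dotted with v = (-7, 8, -32, 13, 37)):
  c_1 = 1*-7 + 16*8 + -3*-32 + 1*13 + -6*37 = 8
  c_2 = 0*-7 + -1*8 + 0*-32 + 1*13 + 0*37 = 5
  c_3 = 1*-7 + 12*8 + -2*-32 + 0*13 + -4*37 = 5
  c_4 = 0*-7 + -4*8 + 0*-32 + 0*13 + 1*37 = 5
  c_5 = 1*-7 + -9*8 + 2*-32 + 0*13 + 4*37 = 5
Writing each c_i in base p = 3:
  c_1 = 8 = 2·3^0 + 2·3^1
  c_2 = 5 = 2·3^0 + 1·3^1
  c_3 = 5 = 2·3^0 + 1·3^1
  c_4 = 5 = 2·3^0 + 1·3^1
  c_5 = 5 = 2·3^0 + 1·3^1
λ_0 = (2, 2, 2, 2, 2)
λ_1 = (2, 1, 1, 1, 1)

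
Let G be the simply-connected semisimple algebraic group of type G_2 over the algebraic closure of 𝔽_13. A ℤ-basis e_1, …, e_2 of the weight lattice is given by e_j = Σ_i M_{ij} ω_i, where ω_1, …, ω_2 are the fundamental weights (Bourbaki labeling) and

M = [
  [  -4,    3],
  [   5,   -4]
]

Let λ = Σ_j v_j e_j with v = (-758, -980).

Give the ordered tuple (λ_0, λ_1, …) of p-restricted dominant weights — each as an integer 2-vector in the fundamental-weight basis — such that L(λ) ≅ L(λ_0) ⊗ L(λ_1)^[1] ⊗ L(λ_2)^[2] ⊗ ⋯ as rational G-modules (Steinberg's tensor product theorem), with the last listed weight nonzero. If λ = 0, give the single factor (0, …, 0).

Compute c_i = Σ_j M_{ij} v_j with v = (-758, -980):
  c_1 = (-4)·(-758) + (3)·(-980) = 92
  c_2 = (5)·(-758) + (-4)·(-980) = 130
Expand coordinatewise in base 13:
  c_1 = 92 = 1·13^0 + 7·13^1
  c_2 = 130 = 0·13^0 + 10·13^1
λ_0 = (1, 0)
λ_1 = (7, 10)

((1, 0), (7, 10))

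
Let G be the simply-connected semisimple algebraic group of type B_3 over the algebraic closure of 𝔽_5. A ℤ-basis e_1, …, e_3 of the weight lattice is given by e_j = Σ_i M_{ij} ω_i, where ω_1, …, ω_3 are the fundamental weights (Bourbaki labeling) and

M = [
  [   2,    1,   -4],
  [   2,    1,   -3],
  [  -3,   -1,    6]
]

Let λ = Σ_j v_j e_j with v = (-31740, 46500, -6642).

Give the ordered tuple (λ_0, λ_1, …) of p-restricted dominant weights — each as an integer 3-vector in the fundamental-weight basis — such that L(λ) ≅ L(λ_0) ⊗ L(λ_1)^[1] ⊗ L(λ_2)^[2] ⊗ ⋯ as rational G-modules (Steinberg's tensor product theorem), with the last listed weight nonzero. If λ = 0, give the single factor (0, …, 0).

Converting to the ω-basis (c_i = row i of M dotted with v = (-31740, 46500, -6642)):
  c_1 = 2*-31740 + 1*46500 + -4*-6642 = 9588
  c_2 = 2*-31740 + 1*46500 + -3*-6642 = 2946
  c_3 = -3*-31740 + -1*46500 + 6*-6642 = 8868
p = 5; digits c_i = Σ_j d_{ij}·5^j, 0 ≤ d_{ij} < 5:
  c_1 = 9588 = 3·5^0 + 2·5^1 + 3·5^2 + 1·5^3 + 0·5^4 + 3·5^5
  c_2 = 2946 = 1·5^0 + 4·5^1 + 2·5^2 + 3·5^3 + 4·5^4
  c_3 = 8868 = 3·5^0 + 3·5^1 + 4·5^2 + 0·5^3 + 4·5^4 + 2·5^5
p-restricted factor λ_0 = (3, 1, 3)
p-restricted factor λ_1 = (2, 4, 3)
p-restricted factor λ_2 = (3, 2, 4)
p-restricted factor λ_3 = (1, 3, 0)
p-restricted factor λ_4 = (0, 4, 4)
p-restricted factor λ_5 = (3, 0, 2)

((3, 1, 3), (2, 4, 3), (3, 2, 4), (1, 3, 0), (0, 4, 4), (3, 0, 2))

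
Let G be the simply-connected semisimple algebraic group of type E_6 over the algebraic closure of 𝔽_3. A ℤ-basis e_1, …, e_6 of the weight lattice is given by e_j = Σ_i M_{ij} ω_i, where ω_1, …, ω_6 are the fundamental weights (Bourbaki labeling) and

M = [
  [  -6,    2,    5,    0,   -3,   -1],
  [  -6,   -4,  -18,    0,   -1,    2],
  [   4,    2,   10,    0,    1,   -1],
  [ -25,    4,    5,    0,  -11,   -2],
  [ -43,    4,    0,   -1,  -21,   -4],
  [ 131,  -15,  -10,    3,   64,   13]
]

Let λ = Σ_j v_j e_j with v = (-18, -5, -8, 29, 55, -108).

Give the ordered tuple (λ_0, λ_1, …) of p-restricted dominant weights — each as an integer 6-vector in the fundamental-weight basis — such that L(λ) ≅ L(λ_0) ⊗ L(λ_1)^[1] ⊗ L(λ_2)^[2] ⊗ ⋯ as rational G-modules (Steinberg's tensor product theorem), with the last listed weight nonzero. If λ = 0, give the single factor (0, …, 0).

Converting to the ω-basis (c_i = row i of M dotted with v = (-18, -5, -8, 29, 55, -108)):
  c_1 = (-6)·(-18) + (2)·(-5) + (5)·(-8) + 0·29 + (-3)·(55) + (-1)·(-108) = 1
  c_2 = (-6)·(-18) + (-4)·(-5) + (-18)·(-8) + 0·29 + (-1)·(55) + (2)·(-108) = 1
  c_3 = (4)·(-18) + (2)·(-5) + (10)·(-8) + 0·29 + 1·55 + (-1)·(-108) = 1
  c_4 = (-25)·(-18) + (4)·(-5) + (5)·(-8) + 0·29 + (-11)·(55) + (-2)·(-108) = 1
  c_5 = (-43)·(-18) + (4)·(-5) + (0)·(-8) + (-1)·(29) + (-21)·(55) + (-4)·(-108) = 2
  c_6 = (131)·(-18) + (-15)·(-5) + (-10)·(-8) + 3·29 + 64·55 + (13)·(-108) = 0
p = 3; digits c_i = Σ_j d_{ij}·3^j, 0 ≤ d_{ij} < 3:
  c_1 = 1 = 1·3^0
  c_2 = 1 = 1·3^0
  c_3 = 1 = 1·3^0
  c_4 = 1 = 1·3^0
  c_5 = 2 = 2·3^0
  c_6 = 0
p-restricted factor λ_0 = (1, 1, 1, 1, 2, 0)

((1, 1, 1, 1, 2, 0),)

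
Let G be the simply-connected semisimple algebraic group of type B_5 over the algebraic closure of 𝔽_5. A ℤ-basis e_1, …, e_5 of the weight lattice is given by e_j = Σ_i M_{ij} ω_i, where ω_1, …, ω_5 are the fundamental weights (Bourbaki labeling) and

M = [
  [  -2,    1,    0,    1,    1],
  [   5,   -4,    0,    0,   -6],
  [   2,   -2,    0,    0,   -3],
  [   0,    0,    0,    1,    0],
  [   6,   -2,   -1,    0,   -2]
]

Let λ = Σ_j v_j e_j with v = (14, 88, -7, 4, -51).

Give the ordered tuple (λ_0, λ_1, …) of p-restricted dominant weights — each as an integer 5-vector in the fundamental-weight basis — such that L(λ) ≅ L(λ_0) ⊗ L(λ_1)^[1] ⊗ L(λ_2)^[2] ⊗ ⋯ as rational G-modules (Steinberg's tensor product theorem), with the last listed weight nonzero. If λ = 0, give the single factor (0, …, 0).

((3, 4, 0, 4, 2), (2, 4, 1, 0, 3))

Change of basis e → ω: c = M·v where v = (14, 88, -7, 4, -51):
  c_1 = -2*14 + 1*88 + 0*-7 + 1*4 + 1*-51 = 13
  c_2 = 5*14 + -4*88 + 0*-7 + 0*4 + -6*-51 = 24
  c_3 = 2*14 + -2*88 + 0*-7 + 0*4 + -3*-51 = 5
  c_4 = 0*14 + 0*88 + 0*-7 + 1*4 + 0*-51 = 4
  c_5 = 6*14 + -2*88 + -1*-7 + 0*4 + -2*-51 = 17
p = 5; digits c_i = Σ_j d_{ij}·5^j, 0 ≤ d_{ij} < 5:
  c_1 = 13 = 3·5^0 + 2·5^1
  c_2 = 24 = 4·5^0 + 4·5^1
  c_3 = 5 = 0·5^0 + 1·5^1
  c_4 = 4 = 4·5^0
  c_5 = 17 = 2·5^0 + 3·5^1
Factor λ_0 = (3, 4, 0, 4, 2)
Factor λ_1 = (2, 4, 1, 0, 3)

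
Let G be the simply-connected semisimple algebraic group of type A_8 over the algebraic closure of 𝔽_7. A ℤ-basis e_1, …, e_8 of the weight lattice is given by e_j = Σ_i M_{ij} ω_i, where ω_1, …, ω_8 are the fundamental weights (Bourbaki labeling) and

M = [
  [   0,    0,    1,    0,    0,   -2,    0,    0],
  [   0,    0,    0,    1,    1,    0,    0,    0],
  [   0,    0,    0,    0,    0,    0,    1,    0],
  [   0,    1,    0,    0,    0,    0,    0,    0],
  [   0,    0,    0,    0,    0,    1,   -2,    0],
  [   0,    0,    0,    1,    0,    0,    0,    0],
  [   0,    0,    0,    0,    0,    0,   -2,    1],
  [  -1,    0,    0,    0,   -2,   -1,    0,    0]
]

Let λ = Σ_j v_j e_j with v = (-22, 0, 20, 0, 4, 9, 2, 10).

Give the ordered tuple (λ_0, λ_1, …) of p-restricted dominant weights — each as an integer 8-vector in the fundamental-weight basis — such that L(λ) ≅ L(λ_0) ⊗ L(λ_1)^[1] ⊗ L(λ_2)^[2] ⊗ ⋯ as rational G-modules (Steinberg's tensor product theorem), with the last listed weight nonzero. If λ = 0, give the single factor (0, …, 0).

Compute c_i = Σ_j M_{ij} v_j with v = (-22, 0, 20, 0, 4, 9, 2, 10):
  c_1 = (0)·(-22) + 0·0 + 1·20 + 0·0 + 0·4 + (-2)·(9) + 0·2 + 0·10 = 2
  c_2 = (0)·(-22) + 0·0 + 0·20 + 1·0 + 1·4 + 0·9 + 0·2 + 0·10 = 4
  c_3 = (0)·(-22) + 0·0 + 0·20 + 0·0 + 0·4 + 0·9 + 1·2 + 0·10 = 2
  c_4 = (0)·(-22) + 1·0 + 0·20 + 0·0 + 0·4 + 0·9 + 0·2 + 0·10 = 0
  c_5 = (0)·(-22) + 0·0 + 0·20 + 0·0 + 0·4 + 1·9 + (-2)·(2) + 0·10 = 5
  c_6 = (0)·(-22) + 0·0 + 0·20 + 1·0 + 0·4 + 0·9 + 0·2 + 0·10 = 0
  c_7 = (0)·(-22) + 0·0 + 0·20 + 0·0 + 0·4 + 0·9 + (-2)·(2) + 1·10 = 6
  c_8 = (-1)·(-22) + 0·0 + 0·20 + 0·0 + (-2)·(4) + (-1)·(9) + 0·2 + 0·10 = 5
p = 7; digits c_i = Σ_j d_{ij}·7^j, 0 ≤ d_{ij} < 7:
  c_1 = 2 = 2·7^0
  c_2 = 4 = 4·7^0
  c_3 = 2 = 2·7^0
  c_4 = 0
  c_5 = 5 = 5·7^0
  c_6 = 0
  c_7 = 6 = 6·7^0
  c_8 = 5 = 5·7^0
p-restricted factor λ_0 = (2, 4, 2, 0, 5, 0, 6, 5)

((2, 4, 2, 0, 5, 0, 6, 5),)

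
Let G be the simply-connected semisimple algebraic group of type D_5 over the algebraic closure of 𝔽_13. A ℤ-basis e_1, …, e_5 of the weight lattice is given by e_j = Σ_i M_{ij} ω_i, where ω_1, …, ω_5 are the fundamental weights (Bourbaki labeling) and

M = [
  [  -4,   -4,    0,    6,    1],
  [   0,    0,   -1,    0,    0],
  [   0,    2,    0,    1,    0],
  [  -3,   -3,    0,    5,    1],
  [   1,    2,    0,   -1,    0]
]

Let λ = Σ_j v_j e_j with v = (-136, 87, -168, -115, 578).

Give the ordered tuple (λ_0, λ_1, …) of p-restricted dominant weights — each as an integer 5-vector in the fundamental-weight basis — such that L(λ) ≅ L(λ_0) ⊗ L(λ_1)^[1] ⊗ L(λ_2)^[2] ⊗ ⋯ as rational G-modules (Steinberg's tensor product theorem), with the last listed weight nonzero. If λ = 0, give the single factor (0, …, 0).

((6, 12, 7, 7, 10), (6, 12, 4, 11, 11))

Converting to the ω-basis (c_i = row i of M dotted with v = (-136, 87, -168, -115, 578)):
  c_1 = (-4)·(-136) + (-4)·(87) + (0)·(-168) + (6)·(-115) + (1)·(578) = 84
  c_2 = (0)·(-136) + (0)·(87) + (-1)·(-168) + (0)·(-115) + (0)·(578) = 168
  c_3 = (0)·(-136) + (2)·(87) + (0)·(-168) + (1)·(-115) + (0)·(578) = 59
  c_4 = (-3)·(-136) + (-3)·(87) + (0)·(-168) + (5)·(-115) + (1)·(578) = 150
  c_5 = (1)·(-136) + (2)·(87) + (0)·(-168) + (-1)·(-115) + (0)·(578) = 153
Writing each c_i in base p = 13:
  c_1 = 84 = 6·13^0 + 6·13^1
  c_2 = 168 = 12·13^0 + 12·13^1
  c_3 = 59 = 7·13^0 + 4·13^1
  c_4 = 150 = 7·13^0 + 11·13^1
  c_5 = 153 = 10·13^0 + 11·13^1
λ_0 = (6, 12, 7, 7, 10)
λ_1 = (6, 12, 4, 11, 11)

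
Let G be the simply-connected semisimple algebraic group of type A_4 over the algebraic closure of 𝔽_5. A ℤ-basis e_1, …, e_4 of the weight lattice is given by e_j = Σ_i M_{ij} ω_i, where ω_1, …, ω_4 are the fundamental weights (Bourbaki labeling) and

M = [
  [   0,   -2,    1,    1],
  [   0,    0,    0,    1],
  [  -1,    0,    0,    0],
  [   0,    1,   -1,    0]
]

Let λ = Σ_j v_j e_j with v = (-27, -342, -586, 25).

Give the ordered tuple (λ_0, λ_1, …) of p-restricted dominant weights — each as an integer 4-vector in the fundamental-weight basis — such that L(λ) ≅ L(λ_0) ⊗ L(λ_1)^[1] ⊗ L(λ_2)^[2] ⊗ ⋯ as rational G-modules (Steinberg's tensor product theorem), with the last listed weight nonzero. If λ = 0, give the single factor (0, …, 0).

Converting to the ω-basis (c_i = row i of M dotted with v = (-27, -342, -586, 25)):
  c_1 = (0)·(-27) + (-2)·(-342) + (1)·(-586) + (1)·(25) = 123
  c_2 = (0)·(-27) + (0)·(-342) + (0)·(-586) + (1)·(25) = 25
  c_3 = (-1)·(-27) + (0)·(-342) + (0)·(-586) + (0)·(25) = 27
  c_4 = (0)·(-27) + (1)·(-342) + (-1)·(-586) + (0)·(25) = 244
Expand coordinatewise in base 5:
  c_1 = 123 = 3·5^0 + 4·5^1 + 4·5^2
  c_2 = 25 = 0·5^0 + 0·5^1 + 1·5^2
  c_3 = 27 = 2·5^0 + 0·5^1 + 1·5^2
  c_4 = 244 = 4·5^0 + 3·5^1 + 4·5^2 + 1·5^3
λ_0 = (3, 0, 2, 4)
λ_1 = (4, 0, 0, 3)
λ_2 = (4, 1, 1, 4)
λ_3 = (0, 0, 0, 1)

((3, 0, 2, 4), (4, 0, 0, 3), (4, 1, 1, 4), (0, 0, 0, 1))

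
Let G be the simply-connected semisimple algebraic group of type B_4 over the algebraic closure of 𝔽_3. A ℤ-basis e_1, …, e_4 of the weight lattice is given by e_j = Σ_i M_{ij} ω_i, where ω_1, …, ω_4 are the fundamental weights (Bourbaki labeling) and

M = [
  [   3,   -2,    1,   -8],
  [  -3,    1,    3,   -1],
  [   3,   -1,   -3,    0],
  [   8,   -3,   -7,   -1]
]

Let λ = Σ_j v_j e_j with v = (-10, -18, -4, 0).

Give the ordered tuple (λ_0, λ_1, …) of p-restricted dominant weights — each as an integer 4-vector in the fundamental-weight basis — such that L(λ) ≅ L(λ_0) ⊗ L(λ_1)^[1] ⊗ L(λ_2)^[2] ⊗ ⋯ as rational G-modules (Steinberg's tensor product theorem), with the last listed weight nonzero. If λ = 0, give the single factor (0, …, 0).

((2, 0, 0, 2),)

Change of basis e → ω: c = M·v where v = (-10, -18, -4, 0):
  c_1 = (3)·(-10) + (-2)·(-18) + (1)·(-4) + (-8)·(0) = 2
  c_2 = (-3)·(-10) + (1)·(-18) + (3)·(-4) + (-1)·(0) = 0
  c_3 = (3)·(-10) + (-1)·(-18) + (-3)·(-4) + (0)·(0) = 0
  c_4 = (8)·(-10) + (-3)·(-18) + (-7)·(-4) + (-1)·(0) = 2
Base-3 expansion of each c_i:
  c_1 = 2 = 2·3^0
  c_2 = 0
  c_3 = 0
  c_4 = 2 = 2·3^0
p-restricted factor λ_0 = (2, 0, 0, 2)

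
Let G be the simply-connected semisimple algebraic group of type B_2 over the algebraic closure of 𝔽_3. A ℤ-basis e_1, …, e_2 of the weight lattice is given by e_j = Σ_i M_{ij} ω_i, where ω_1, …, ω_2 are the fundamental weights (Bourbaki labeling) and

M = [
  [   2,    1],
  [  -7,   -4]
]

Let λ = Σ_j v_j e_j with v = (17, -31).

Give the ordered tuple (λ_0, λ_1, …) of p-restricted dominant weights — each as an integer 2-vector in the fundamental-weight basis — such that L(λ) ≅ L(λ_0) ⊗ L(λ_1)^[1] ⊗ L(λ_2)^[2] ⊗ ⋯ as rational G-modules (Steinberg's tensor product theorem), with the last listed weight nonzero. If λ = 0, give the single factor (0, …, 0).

Compute c_i = Σ_j M_{ij} v_j with v = (17, -31):
  c_1 = 2*17 + 1*-31 = 3
  c_2 = -7*17 + -4*-31 = 5
Base-3 expansion of each c_i:
  c_1 = 3 = 0·3^0 + 1·3^1
  c_2 = 5 = 2·3^0 + 1·3^1
p-restricted factor λ_0 = (0, 2)
p-restricted factor λ_1 = (1, 1)

((0, 2), (1, 1))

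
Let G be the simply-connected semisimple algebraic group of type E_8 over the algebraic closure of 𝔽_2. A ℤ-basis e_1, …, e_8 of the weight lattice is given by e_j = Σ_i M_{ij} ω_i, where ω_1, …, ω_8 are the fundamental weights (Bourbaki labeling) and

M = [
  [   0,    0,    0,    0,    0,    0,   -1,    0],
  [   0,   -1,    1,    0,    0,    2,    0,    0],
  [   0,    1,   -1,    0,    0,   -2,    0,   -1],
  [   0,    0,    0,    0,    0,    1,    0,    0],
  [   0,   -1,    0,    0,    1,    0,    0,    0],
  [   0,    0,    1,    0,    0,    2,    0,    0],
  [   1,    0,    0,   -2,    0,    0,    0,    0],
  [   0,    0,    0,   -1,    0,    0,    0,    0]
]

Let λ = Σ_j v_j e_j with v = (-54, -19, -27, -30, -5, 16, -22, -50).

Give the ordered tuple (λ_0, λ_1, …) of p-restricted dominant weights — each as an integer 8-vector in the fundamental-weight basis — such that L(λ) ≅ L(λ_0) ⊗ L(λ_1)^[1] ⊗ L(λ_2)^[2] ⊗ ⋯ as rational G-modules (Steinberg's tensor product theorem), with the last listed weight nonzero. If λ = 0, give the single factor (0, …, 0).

((0, 0, 0, 0, 0, 1, 0, 0), (1, 0, 1, 0, 1, 0, 1, 1), (1, 0, 0, 0, 1, 1, 1, 1), (0, 1, 1, 0, 1, 0, 0, 1), (1, 1, 1, 1, 0, 0, 0, 1))

ω-coordinates c = M·v, v = (-54, -19, -27, -30, -5, 16, -22, -50):
  c_1 = (0)·(-54) + (0)·(-19) + (0)·(-27) + (0)·(-30) + (0)·(-5) + 0·16 + (-1)·(-22) + (0)·(-50) = 22
  c_2 = (0)·(-54) + (-1)·(-19) + (1)·(-27) + (0)·(-30) + (0)·(-5) + 2·16 + (0)·(-22) + (0)·(-50) = 24
  c_3 = (0)·(-54) + (1)·(-19) + (-1)·(-27) + (0)·(-30) + (0)·(-5) + (-2)·(16) + (0)·(-22) + (-1)·(-50) = 26
  c_4 = (0)·(-54) + (0)·(-19) + (0)·(-27) + (0)·(-30) + (0)·(-5) + 1·16 + (0)·(-22) + (0)·(-50) = 16
  c_5 = (0)·(-54) + (-1)·(-19) + (0)·(-27) + (0)·(-30) + (1)·(-5) + 0·16 + (0)·(-22) + (0)·(-50) = 14
  c_6 = (0)·(-54) + (0)·(-19) + (1)·(-27) + (0)·(-30) + (0)·(-5) + 2·16 + (0)·(-22) + (0)·(-50) = 5
  c_7 = (1)·(-54) + (0)·(-19) + (0)·(-27) + (-2)·(-30) + (0)·(-5) + 0·16 + (0)·(-22) + (0)·(-50) = 6
  c_8 = (0)·(-54) + (0)·(-19) + (0)·(-27) + (-1)·(-30) + (0)·(-5) + 0·16 + (0)·(-22) + (0)·(-50) = 30
Writing each c_i in base p = 2:
  c_1 = 22 = 0·2^0 + 1·2^1 + 1·2^2 + 0·2^3 + 1·2^4
  c_2 = 24 = 0·2^0 + 0·2^1 + 0·2^2 + 1·2^3 + 1·2^4
  c_3 = 26 = 0·2^0 + 1·2^1 + 0·2^2 + 1·2^3 + 1·2^4
  c_4 = 16 = 0·2^0 + 0·2^1 + 0·2^2 + 0·2^3 + 1·2^4
  c_5 = 14 = 0·2^0 + 1·2^1 + 1·2^2 + 1·2^3
  c_6 = 5 = 1·2^0 + 0·2^1 + 1·2^2
  c_7 = 6 = 0·2^0 + 1·2^1 + 1·2^2
  c_8 = 30 = 0·2^0 + 1·2^1 + 1·2^2 + 1·2^3 + 1·2^4
p-restricted factor λ_0 = (0, 0, 0, 0, 0, 1, 0, 0)
p-restricted factor λ_1 = (1, 0, 1, 0, 1, 0, 1, 1)
p-restricted factor λ_2 = (1, 0, 0, 0, 1, 1, 1, 1)
p-restricted factor λ_3 = (0, 1, 1, 0, 1, 0, 0, 1)
p-restricted factor λ_4 = (1, 1, 1, 1, 0, 0, 0, 1)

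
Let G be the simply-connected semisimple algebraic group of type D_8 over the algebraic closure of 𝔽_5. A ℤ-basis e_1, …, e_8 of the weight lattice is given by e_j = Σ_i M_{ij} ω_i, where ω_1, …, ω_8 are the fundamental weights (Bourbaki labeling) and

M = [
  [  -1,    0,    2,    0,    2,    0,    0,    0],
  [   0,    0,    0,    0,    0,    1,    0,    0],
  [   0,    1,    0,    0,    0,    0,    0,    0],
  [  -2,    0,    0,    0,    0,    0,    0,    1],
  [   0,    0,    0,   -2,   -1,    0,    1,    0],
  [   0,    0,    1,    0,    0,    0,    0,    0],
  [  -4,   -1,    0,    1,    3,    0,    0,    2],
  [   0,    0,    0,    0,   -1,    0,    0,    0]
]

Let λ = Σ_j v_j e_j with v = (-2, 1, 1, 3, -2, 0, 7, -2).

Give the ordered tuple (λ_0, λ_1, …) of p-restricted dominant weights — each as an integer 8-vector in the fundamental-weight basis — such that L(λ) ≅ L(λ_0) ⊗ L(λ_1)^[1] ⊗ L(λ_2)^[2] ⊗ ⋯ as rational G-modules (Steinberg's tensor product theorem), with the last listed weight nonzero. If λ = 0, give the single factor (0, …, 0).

In the fundamental-weight basis, λ has coordinates c = M·v (v = (-2, 1, 1, 3, -2, 0, 7, -2)):
  c_1 = -1*-2 + 0*1 + 2*1 + 0*3 + 2*-2 + 0*0 + 0*7 + 0*-2 = 0
  c_2 = 0*-2 + 0*1 + 0*1 + 0*3 + 0*-2 + 1*0 + 0*7 + 0*-2 = 0
  c_3 = 0*-2 + 1*1 + 0*1 + 0*3 + 0*-2 + 0*0 + 0*7 + 0*-2 = 1
  c_4 = -2*-2 + 0*1 + 0*1 + 0*3 + 0*-2 + 0*0 + 0*7 + 1*-2 = 2
  c_5 = 0*-2 + 0*1 + 0*1 + -2*3 + -1*-2 + 0*0 + 1*7 + 0*-2 = 3
  c_6 = 0*-2 + 0*1 + 1*1 + 0*3 + 0*-2 + 0*0 + 0*7 + 0*-2 = 1
  c_7 = -4*-2 + -1*1 + 0*1 + 1*3 + 3*-2 + 0*0 + 0*7 + 2*-2 = 0
  c_8 = 0*-2 + 0*1 + 0*1 + 0*3 + -1*-2 + 0*0 + 0*7 + 0*-2 = 2
Base-5 expansion of each c_i:
  c_1 = 0
  c_2 = 0
  c_3 = 1 = 1·5^0
  c_4 = 2 = 2·5^0
  c_5 = 3 = 3·5^0
  c_6 = 1 = 1·5^0
  c_7 = 0
  c_8 = 2 = 2·5^0
p-restricted factor λ_0 = (0, 0, 1, 2, 3, 1, 0, 2)

((0, 0, 1, 2, 3, 1, 0, 2),)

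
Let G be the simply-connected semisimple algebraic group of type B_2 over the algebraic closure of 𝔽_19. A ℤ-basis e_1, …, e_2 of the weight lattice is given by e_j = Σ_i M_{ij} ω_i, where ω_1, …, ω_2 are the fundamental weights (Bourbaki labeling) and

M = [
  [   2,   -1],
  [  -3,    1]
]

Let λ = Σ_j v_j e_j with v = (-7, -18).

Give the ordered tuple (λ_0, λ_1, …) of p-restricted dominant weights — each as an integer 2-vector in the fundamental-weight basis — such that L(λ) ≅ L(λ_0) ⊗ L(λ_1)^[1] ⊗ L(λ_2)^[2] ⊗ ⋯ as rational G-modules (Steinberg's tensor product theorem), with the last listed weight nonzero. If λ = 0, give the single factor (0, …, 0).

((4, 3),)

Change of basis e → ω: c = M·v where v = (-7, -18):
  c_1 = (2)·(-7) + (-1)·(-18) = 4
  c_2 = (-3)·(-7) + (1)·(-18) = 3
Expand coordinatewise in base 19:
  c_1 = 4 = 4·19^0
  c_2 = 3 = 3·19^0
λ_0 = (4, 3)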